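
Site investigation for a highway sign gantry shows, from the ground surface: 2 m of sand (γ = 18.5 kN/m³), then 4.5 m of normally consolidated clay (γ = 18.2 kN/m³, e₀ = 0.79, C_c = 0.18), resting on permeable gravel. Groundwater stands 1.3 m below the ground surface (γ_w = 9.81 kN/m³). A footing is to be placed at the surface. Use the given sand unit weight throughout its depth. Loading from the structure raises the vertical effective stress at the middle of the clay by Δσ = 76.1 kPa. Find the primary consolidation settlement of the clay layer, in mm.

Mid-depth of clay below the ground surface: z = 2 + 4.5/2 = 4.25 m.
Total vertical stress at mid-clay: σ_v = 18.5×2 + 18.2×2.25 = 77.95 kPa.
Pore pressure: u = 9.81×(4.25 − 1.3) = 28.94 kPa.
Initial effective stress: σ'_0 = σ_v − u = 77.95 − 28.94 = 49.01 kPa.
Final effective stress: σ'_f = σ'_0 + Δσ = 49.01 + 76.1 = 125.11 kPa.
Normally consolidated clay, so the full stress increment lies on the virgin compression line:
S_c = C_c·H/(1+e₀)·log₁₀(σ'_f/σ'_0) = 0.18×4.5/(1+0.79)×log₁₀(125.11/49.01)
    = 0.45251 × 0.40701 = 0.1842 m

S_c ≈ 184 mm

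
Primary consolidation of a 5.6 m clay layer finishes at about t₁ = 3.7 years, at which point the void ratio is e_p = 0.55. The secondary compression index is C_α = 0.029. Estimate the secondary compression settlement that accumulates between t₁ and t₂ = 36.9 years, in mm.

S_s ≈ 105 mm

Secondary compression: S_s = C_α·H/(1+e_p)·log₁₀(t₂/t₁)
S_s = 0.029×5.6/(1+0.55)×log₁₀(36.9/3.7)
    = 0.1048 × 0.9988 = 0.1047 m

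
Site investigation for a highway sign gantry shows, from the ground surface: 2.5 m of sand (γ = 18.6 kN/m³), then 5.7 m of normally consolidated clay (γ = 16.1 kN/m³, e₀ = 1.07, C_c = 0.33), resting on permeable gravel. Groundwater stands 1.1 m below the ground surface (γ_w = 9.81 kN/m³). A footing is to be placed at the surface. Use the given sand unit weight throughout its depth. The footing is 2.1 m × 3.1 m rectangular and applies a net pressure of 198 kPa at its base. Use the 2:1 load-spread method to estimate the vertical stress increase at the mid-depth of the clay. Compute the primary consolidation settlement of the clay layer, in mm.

S_c ≈ 134 mm

Mid-depth of clay below the ground surface: z = 2.5 + 5.7/2 = 5.35 m.
Total vertical stress at mid-clay: σ_v = 18.6×2.5 + 16.1×2.85 = 92.385 kPa.
Pore pressure: u = 9.81×(5.35 − 1.1) = 41.693 kPa.
Initial effective stress: σ'_0 = σ_v − u = 92.385 − 41.693 = 50.692 kPa.
Stress increase at mid-clay by the 2:1 spreading method:
Δσ = qBL/((B+z)(L+z)) = 198×2.1×3.1/((2.1+5.35)(3.1+5.35)) = 20.475 kPa
Final effective stress: σ'_f = σ'_0 + Δσ = 50.692 + 20.475 = 71.167 kPa.
Normally consolidated clay, so the full stress increment lies on the virgin compression line:
S_c = C_c·H/(1+e₀)·log₁₀(σ'_f/σ'_0) = 0.33×5.7/(1+1.07)×log₁₀(71.167/50.692)
    = 0.9087 × 0.14734 = 0.1339 m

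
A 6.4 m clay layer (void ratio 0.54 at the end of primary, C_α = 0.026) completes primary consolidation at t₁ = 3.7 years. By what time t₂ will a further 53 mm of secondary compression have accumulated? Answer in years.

t₂ ≈ 11.4 years

S_s = C_α·H/(1+e_p)·log₁₀(t₂/t₁) ⇒ log₁₀(t₂/t₁) = S_s·(1+e_p)/(C_α·H).
log₁₀(t₂/t₁) = 0.053 × (1+0.54) / (0.026×6.4) = 0.4905
t₂ = t₁ × 10^0.4905 = 3.7 × 3.094 = 11.45 years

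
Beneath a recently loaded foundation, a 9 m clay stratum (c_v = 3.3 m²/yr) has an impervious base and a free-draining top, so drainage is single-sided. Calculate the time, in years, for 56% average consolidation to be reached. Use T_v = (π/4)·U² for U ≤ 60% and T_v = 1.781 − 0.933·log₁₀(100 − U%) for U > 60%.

Drainage path length: H_d = H = 9 m (single drainage).
U ≤ 60%: T_v = (π/4)·U² = (π/4)×0.56² = 0.2463.
t = T_v·H_d²/c_v = 0.2463×9²/3.3 = 6.046 years.

t ≈ 6.05 years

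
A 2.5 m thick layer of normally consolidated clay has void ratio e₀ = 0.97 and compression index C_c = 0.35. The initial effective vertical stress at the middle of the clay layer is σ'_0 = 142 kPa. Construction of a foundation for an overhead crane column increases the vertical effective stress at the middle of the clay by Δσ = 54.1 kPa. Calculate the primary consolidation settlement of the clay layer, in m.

S_c ≈ 0.0623 m

Final effective stress: σ'_f = σ'_0 + Δσ = 142 + 54.1 = 196.1 kPa.
Normally consolidated clay, so the full stress increment lies on the virgin compression line:
S_c = C_c·H/(1+e₀)·log₁₀(σ'_f/σ'_0) = 0.35×2.5/(1+0.97)×log₁₀(196.1/142)
    = 0.44416 × 0.14019 = 0.06227 m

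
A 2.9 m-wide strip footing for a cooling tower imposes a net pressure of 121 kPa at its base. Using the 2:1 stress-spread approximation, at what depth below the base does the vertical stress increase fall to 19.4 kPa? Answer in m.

z ≈ 15.2 m

2:1 spreading — at depth z the loaded area has grown by z in each plan dimension:
qB/(B+z) = Δσ_z ⇒ z = qB/Δσ_z − B = 121×2.9/19.4 − 2.9 = 15.19 m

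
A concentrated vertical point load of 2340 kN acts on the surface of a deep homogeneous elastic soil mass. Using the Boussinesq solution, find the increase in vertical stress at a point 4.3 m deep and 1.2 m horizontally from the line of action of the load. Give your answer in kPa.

Boussinesq vertical stress below a point load on an elastic half-space:
Δσ_z = 3P/(2πz²) · [1 + (r/z)²]^(−5/2)
r/z = 1.2/4.3 = 0.27907; [1+(r/z)²]^(−5/2) = 0.82904.
Δσ_z = 3×2340/(2π×4.3²) × 0.82904 = 60.426 × 0.82904 = 50.1 kPa

Δσ_z ≈ 50.1 kPa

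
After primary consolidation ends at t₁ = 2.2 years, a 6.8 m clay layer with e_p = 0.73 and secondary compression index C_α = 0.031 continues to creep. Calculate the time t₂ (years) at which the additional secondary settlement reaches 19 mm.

S_s = C_α·H/(1+e_p)·log₁₀(t₂/t₁) ⇒ log₁₀(t₂/t₁) = S_s·(1+e_p)/(C_α·H).
log₁₀(t₂/t₁) = 0.019 × (1+0.73) / (0.031×6.8) = 0.1559
t₂ = t₁ × 10^0.1559 = 2.2 × 1.432 = 3.15 years

t₂ ≈ 3.15 years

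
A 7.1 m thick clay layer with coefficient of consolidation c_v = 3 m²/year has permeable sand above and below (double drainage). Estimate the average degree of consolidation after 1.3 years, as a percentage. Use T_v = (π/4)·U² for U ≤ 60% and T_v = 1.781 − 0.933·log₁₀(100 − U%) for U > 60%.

U ≈ 62.2 %

Drainage path length: H_d = H/2 = 3.55 m (double drainage).
T_v = c_v·t/H_d² = 3×1.3/3.55² = 0.30946.
T_v = 0.30946 corresponds to the U > 60% branch:
U = 1 − 10^((1.781 − T_v)/0.933)/100 = 0.6222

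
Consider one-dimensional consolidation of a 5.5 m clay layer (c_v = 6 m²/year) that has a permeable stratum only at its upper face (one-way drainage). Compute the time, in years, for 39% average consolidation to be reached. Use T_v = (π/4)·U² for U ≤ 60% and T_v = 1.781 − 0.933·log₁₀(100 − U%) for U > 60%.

Drainage path length: H_d = H = 5.5 m (single drainage).
U ≤ 60%: T_v = (π/4)·U² = (π/4)×0.39² = 0.11946.
t = T_v·H_d²/c_v = 0.11946×5.5²/6 = 0.6023 years.

t ≈ 0.602 years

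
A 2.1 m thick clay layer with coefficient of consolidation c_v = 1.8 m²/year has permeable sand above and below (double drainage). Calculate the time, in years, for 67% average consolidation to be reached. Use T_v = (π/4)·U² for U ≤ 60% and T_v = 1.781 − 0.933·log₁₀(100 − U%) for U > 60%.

Drainage path length: H_d = H/2 = 1.05 m (double drainage).
U > 60%: T_v = 1.781 − 0.933·log₁₀(100 − 67) = 0.36423.
t = T_v·H_d²/c_v = 0.36423×1.05²/1.8 = 0.2231 years.

t ≈ 0.223 years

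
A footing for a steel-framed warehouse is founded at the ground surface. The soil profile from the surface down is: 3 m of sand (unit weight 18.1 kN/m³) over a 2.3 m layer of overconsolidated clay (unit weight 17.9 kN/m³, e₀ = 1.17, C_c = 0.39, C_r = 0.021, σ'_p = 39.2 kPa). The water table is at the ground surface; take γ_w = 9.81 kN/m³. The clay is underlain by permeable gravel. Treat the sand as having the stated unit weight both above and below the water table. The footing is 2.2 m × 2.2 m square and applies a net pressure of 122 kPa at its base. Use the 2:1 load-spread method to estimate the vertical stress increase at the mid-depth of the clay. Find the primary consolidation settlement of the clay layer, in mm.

Mid-depth of clay below the ground surface: z = 3 + 2.3/2 = 4.15 m.
Total vertical stress at mid-clay: σ_v = 18.1×3 + 17.9×1.15 = 74.885 kPa.
Pore pressure: u = 9.81×(4.15 − 0) = 40.712 kPa.
Initial effective stress: σ'_0 = σ_v − u = 74.885 − 40.712 = 34.173 kPa.
Stress increase at mid-clay by the 2:1 spreading method:
Δσ = qBL/((B+z)(L+z)) = 122×2.2×2.2/((2.2+4.15)(2.2+4.15)) = 14.644 kPa
Final effective stress: σ'_f = 34.173 + 14.644 = 48.817 kPa.
σ'_f = 48.817 > σ'_p = 39.2 kPa, so the stress path crosses the preconsolidation pressure — recompression up to σ'_p, then virgin compression beyond:
S_c = H/(1+e₀)·[C_r·log₁₀(σ'_p/σ'_0) + C_c·log₁₀(σ'_f/σ'_p)]
    = 2.3/2.17 × [0.021×log₁₀(39.2/34.173) + 0.39×log₁₀(48.817/39.2)]
    = 1.0599 × [0.0012517 + 0.037161] = 0.04071 m

S_c ≈ 40.7 mm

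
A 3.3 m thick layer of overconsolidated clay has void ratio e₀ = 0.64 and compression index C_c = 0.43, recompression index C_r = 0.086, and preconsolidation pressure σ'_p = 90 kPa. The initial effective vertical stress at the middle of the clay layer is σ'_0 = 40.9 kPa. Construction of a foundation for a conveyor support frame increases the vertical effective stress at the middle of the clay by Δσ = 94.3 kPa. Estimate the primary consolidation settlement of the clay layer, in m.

Final effective stress: σ'_f = 40.9 + 94.3 = 135.2 kPa.
σ'_f = 135.2 > σ'_p = 90 kPa, so the stress path crosses the preconsolidation pressure — recompression up to σ'_p, then virgin compression beyond:
S_c = H/(1+e₀)·[C_r·log₁₀(σ'_p/σ'_0) + C_c·log₁₀(σ'_f/σ'_p)]
    = 3.3/1.64 × [0.086×log₁₀(90/40.9) + 0.43×log₁₀(135.2/90)]
    = 2.0122 × [0.029457 + 0.075996] = 0.2122 m

S_c ≈ 0.212 m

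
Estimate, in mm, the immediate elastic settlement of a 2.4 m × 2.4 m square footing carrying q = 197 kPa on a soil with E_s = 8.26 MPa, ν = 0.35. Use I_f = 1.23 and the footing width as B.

S_e ≈ 61.8 mm

Immediate (elastic) settlement: S_e = q·B·(1−ν²)/E_s · I_f.
E_s = 8.26 MPa = 8260 kPa.
S_e = 197 × 2.4 × (1 − 0.35²) / 8260 × 1.23
    = 197 × 2.4 × 0.8775 / 8260 × 1.23
    = 0.06178 m = 61.78 mm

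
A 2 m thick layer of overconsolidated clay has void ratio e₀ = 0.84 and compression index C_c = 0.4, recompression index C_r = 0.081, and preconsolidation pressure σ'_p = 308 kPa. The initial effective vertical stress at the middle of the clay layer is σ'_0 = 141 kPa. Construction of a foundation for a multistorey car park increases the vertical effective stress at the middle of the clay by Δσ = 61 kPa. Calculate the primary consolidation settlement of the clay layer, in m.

S_c ≈ 0.0137 m

Final effective stress: σ'_f = 141 + 61 = 202 kPa.
σ'_f = 202 ≤ σ'_p = 308 kPa, so the clay remains overconsolidated and only the recompression index applies:
S_c = C_r·H/(1+e₀)·log₁₀(σ'_f/σ'_0) = 0.081×2/1.84×log₁₀(202/141)
    = 0.088047 × 0.15613 = 0.01375 m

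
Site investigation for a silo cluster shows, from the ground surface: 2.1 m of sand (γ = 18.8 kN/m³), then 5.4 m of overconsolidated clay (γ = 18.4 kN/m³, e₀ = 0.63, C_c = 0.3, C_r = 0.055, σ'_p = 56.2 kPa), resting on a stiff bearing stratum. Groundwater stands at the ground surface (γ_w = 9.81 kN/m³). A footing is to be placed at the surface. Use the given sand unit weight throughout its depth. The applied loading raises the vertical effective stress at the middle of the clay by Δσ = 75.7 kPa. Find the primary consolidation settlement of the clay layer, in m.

Mid-depth of clay below the ground surface: z = 2.1 + 5.4/2 = 4.8 m.
Total vertical stress at mid-clay: σ_v = 18.8×2.1 + 18.4×2.7 = 89.16 kPa.
Pore pressure: u = 9.81×(4.8 − 0) = 47.088 kPa.
Initial effective stress: σ'_0 = σ_v − u = 89.16 − 47.088 = 42.072 kPa.
Final effective stress: σ'_f = 42.072 + 75.7 = 117.77 kPa.
σ'_f = 117.77 > σ'_p = 56.2 kPa, so the stress path crosses the preconsolidation pressure — recompression up to σ'_p, then virgin compression beyond:
S_c = H/(1+e₀)·[C_r·log₁₀(σ'_p/σ'_0) + C_c·log₁₀(σ'_f/σ'_p)]
    = 5.4/1.63 × [0.055×log₁₀(56.2/42.072) + 0.3×log₁₀(117.77/56.2)]
    = 3.3129 × [0.0069159 + 0.09639] = 0.3422 m

S_c ≈ 0.342 m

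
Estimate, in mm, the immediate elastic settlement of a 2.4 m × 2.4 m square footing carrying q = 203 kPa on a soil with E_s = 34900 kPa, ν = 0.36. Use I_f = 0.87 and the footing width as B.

S_e ≈ 10.6 mm

Immediate (elastic) settlement: S_e = q·B·(1−ν²)/E_s · I_f.
S_e = 203 × 2.4 × (1 − 0.36²) / 34900 × 0.87
    = 203 × 2.4 × 0.8704 / 34900 × 0.87
    = 0.01057 m = 10.57 mm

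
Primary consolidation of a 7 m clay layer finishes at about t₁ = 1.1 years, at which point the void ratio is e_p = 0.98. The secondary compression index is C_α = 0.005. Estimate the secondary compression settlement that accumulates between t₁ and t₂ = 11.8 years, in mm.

S_s ≈ 18.2 mm

Secondary compression: S_s = C_α·H/(1+e_p)·log₁₀(t₂/t₁)
S_s = 0.005×7/(1+0.98)×log₁₀(11.8/1.1)
    = 0.01768 × 1.03 = 0.01822 m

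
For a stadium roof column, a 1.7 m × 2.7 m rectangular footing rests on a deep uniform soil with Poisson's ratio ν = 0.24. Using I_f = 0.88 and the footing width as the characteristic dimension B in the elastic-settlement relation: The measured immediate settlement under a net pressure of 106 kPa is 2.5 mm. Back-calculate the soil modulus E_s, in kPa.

E_s ≈ 59800 kPa

S_e = q·B·(1−ν²)/E_s · I_f  ⇒  E_s = q·B·(1−ν²)·I_f / S_e.
E_s = 106 × 1.7 × 0.9424 × 0.88 / 0.0025 = 59780 kPa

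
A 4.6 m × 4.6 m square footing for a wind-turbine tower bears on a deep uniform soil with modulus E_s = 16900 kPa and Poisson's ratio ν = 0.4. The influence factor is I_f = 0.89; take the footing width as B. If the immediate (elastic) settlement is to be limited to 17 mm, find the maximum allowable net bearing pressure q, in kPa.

S_e = q·B·(1−ν²)/E_s · I_f  ⇒  q = S_e·E_s / (B·(1−ν²)·I_f).
q = 0.017 × 16900 / (4.6 × 0.84 × 0.89) = 83.54 kPa

q ≈ 83.5 kPa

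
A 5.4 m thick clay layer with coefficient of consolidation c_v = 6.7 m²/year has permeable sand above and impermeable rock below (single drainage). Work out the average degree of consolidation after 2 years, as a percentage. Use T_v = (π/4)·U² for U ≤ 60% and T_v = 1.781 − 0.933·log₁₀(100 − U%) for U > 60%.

U ≈ 73.9 %

Drainage path length: H_d = H = 5.4 m (single drainage).
T_v = c_v·t/H_d² = 6.7×2/5.4² = 0.45953.
T_v = 0.45953 corresponds to the U > 60% branch:
U = 1 − 10^((1.781 − T_v)/0.933)/100 = 0.7392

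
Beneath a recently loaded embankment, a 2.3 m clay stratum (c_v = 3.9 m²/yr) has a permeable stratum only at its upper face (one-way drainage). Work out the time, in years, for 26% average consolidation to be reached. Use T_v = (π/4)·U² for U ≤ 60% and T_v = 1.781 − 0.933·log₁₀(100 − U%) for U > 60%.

Drainage path length: H_d = H = 2.3 m (single drainage).
U ≤ 60%: T_v = (π/4)·U² = (π/4)×0.26² = 0.053093.
t = T_v·H_d²/c_v = 0.053093×2.3²/3.9 = 0.07202 years.

t ≈ 0.072 years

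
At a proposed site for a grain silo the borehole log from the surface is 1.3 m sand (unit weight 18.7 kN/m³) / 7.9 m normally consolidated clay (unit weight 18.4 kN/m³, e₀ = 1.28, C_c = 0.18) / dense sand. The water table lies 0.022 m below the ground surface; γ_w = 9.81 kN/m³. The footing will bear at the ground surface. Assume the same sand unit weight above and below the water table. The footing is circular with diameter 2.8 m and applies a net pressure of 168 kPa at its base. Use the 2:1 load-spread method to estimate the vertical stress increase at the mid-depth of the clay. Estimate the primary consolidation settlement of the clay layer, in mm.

S_c ≈ 99.7 mm

Mid-depth of clay below the ground surface: z = 1.3 + 7.9/2 = 5.25 m.
Total vertical stress at mid-clay: σ_v = 18.7×1.3 + 18.4×3.95 = 96.99 kPa.
Pore pressure: u = 9.81×(5.25 − 0.022) = 51.287 kPa.
Initial effective stress: σ'_0 = σ_v − u = 96.99 − 51.287 = 45.703 kPa.
Stress increase at mid-clay by the 2:1 spreading method:
Δσ ≈ qD²/(D+z)² = 168×2.8²/(2.8+5.25)² = 20.325 kPa
Final effective stress: σ'_f = σ'_0 + Δσ = 45.703 + 20.325 = 66.028 kPa.
Normally consolidated clay, so the full stress increment lies on the virgin compression line:
S_c = C_c·H/(1+e₀)·log₁₀(σ'_f/σ'_0) = 0.18×7.9/(1+1.28)×log₁₀(66.028/45.703)
    = 0.62368 × 0.15978 = 0.09965 m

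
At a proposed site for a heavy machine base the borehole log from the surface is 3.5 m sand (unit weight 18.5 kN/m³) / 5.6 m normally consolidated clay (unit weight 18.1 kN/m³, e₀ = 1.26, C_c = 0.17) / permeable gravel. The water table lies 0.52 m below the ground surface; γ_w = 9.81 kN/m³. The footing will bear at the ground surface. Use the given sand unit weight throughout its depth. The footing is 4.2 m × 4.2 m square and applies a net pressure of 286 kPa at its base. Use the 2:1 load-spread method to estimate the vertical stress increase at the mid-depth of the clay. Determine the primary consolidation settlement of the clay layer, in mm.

S_c ≈ 105 mm

Mid-depth of clay below the ground surface: z = 3.5 + 5.6/2 = 6.3 m.
Total vertical stress at mid-clay: σ_v = 18.5×3.5 + 18.1×2.8 = 115.43 kPa.
Pore pressure: u = 9.81×(6.3 − 0.52) = 56.702 kPa.
Initial effective stress: σ'_0 = σ_v − u = 115.43 − 56.702 = 58.728 kPa.
Stress increase at mid-clay by the 2:1 spreading method:
Δσ = qBL/((B+z)(L+z)) = 286×4.2×4.2/((4.2+6.3)(4.2+6.3)) = 45.76 kPa
Final effective stress: σ'_f = σ'_0 + Δσ = 58.728 + 45.76 = 104.49 kPa.
Normally consolidated clay, so the full stress increment lies on the virgin compression line:
S_c = C_c·H/(1+e₀)·log₁₀(σ'_f/σ'_0) = 0.17×5.6/(1+1.26)×log₁₀(104.49/58.728)
    = 0.42124 × 0.25023 = 0.1054 m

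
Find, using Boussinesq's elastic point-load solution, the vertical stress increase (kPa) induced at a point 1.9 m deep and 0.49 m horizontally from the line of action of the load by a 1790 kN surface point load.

Δσ_z ≈ 202 kPa

Boussinesq vertical stress below a point load on an elastic half-space:
Δσ_z = 3P/(2πz²) · [1 + (r/z)²]^(−5/2)
r/z = 0.49/1.9 = 0.25789; [1+(r/z)²]^(−5/2) = 0.85131.
Δσ_z = 3×1790/(2π×1.9²) × 0.85131 = 236.75 × 0.85131 = 201.5 kPa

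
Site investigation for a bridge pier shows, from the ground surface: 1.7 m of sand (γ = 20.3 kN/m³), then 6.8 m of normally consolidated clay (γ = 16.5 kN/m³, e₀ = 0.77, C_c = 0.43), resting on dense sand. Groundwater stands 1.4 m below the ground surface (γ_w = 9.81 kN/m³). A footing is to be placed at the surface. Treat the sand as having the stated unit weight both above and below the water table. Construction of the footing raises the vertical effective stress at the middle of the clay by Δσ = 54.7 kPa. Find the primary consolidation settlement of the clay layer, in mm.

Mid-depth of clay below the ground surface: z = 1.7 + 6.8/2 = 5.1 m.
Total vertical stress at mid-clay: σ_v = 20.3×1.7 + 16.5×3.4 = 90.61 kPa.
Pore pressure: u = 9.81×(5.1 − 1.4) = 36.297 kPa.
Initial effective stress: σ'_0 = σ_v − u = 90.61 − 36.297 = 54.313 kPa.
Final effective stress: σ'_f = σ'_0 + Δσ = 54.313 + 54.7 = 109.01 kPa.
Normally consolidated clay, so the full stress increment lies on the virgin compression line:
S_c = C_c·H/(1+e₀)·log₁₀(σ'_f/σ'_0) = 0.43×6.8/(1+0.77)×log₁₀(109.01/54.313)
    = 1.652 × 0.30256 = 0.4998 m

S_c ≈ 500 mm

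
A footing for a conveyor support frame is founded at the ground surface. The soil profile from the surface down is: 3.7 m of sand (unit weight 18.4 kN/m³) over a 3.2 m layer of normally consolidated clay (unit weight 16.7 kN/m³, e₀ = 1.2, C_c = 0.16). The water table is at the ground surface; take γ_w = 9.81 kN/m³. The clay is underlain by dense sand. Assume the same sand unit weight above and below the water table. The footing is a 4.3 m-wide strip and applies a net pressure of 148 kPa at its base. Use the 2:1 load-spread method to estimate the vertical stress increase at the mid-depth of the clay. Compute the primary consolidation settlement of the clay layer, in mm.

Mid-depth of clay below the ground surface: z = 3.7 + 3.2/2 = 5.3 m.
Total vertical stress at mid-clay: σ_v = 18.4×3.7 + 16.7×1.6 = 94.8 kPa.
Pore pressure: u = 9.81×(5.3 − 0) = 51.993 kPa.
Initial effective stress: σ'_0 = σ_v − u = 94.8 − 51.993 = 42.807 kPa.
Stress increase at mid-clay by the 2:1 spreading method:
Δσ = qB/(B+z) = 148×4.3/(4.3+5.3) = 66.292 kPa
Final effective stress: σ'_f = σ'_0 + Δσ = 42.807 + 66.292 = 109.1 kPa.
Normally consolidated clay, so the full stress increment lies on the virgin compression line:
S_c = C_c·H/(1+e₀)·log₁₀(σ'_f/σ'_0) = 0.16×3.2/(1+1.2)×log₁₀(109.1/42.807)
    = 0.23273 × 0.40631 = 0.09456 m

S_c ≈ 94.6 mm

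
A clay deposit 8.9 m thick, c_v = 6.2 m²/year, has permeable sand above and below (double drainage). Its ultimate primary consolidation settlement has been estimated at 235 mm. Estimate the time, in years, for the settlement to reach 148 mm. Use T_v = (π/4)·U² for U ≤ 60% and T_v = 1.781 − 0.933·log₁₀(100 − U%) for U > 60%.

Drainage path length: H_d = H/2 = 4.45 m (double drainage).
U = S(t)/S_ult = 148/235 = 0.6298.
U > 60%: T_v = 1.781 − 0.933·log₁₀(100 − 62.979) = 0.31763.
t = T_v·H_d²/c_v = 0.31763×4.45²/6.2 = 1.014 years.

t ≈ 1.01 years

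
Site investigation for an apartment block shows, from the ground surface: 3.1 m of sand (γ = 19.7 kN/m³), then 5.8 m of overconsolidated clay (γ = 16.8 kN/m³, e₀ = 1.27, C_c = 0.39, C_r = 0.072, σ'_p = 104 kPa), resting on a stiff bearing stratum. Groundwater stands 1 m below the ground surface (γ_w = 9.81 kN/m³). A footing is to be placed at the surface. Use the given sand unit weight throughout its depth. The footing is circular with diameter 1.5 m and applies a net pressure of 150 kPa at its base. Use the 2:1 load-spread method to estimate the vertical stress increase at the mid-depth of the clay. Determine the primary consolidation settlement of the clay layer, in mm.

Mid-depth of clay below the ground surface: z = 3.1 + 5.8/2 = 6 m.
Total vertical stress at mid-clay: σ_v = 19.7×3.1 + 16.8×2.9 = 109.79 kPa.
Pore pressure: u = 9.81×(6 − 1) = 49.05 kPa.
Initial effective stress: σ'_0 = σ_v − u = 109.79 − 49.05 = 60.74 kPa.
Stress increase at mid-clay by the 2:1 spreading method:
Δσ ≈ qD²/(D+z)² = 150×1.5²/(1.5+6)² = 6 kPa
Final effective stress: σ'_f = 60.74 + 6 = 66.74 kPa.
σ'_f = 66.74 ≤ σ'_p = 104 kPa, so the clay remains overconsolidated and only the recompression index applies:
S_c = C_r·H/(1+e₀)·log₁₀(σ'_f/σ'_0) = 0.072×5.8/2.27×log₁₀(66.74/60.74)
    = 0.18397 × 0.040911 = 0.007526 m

S_c ≈ 7.53 mm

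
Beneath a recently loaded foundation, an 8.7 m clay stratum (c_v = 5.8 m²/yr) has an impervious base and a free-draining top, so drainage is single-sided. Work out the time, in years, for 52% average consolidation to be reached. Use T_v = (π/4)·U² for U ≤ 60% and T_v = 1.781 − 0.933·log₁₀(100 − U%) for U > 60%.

t ≈ 2.77 years

Drainage path length: H_d = H = 8.7 m (single drainage).
U ≤ 60%: T_v = (π/4)·U² = (π/4)×0.52² = 0.21237.
t = T_v·H_d²/c_v = 0.21237×8.7²/5.8 = 2.771 years.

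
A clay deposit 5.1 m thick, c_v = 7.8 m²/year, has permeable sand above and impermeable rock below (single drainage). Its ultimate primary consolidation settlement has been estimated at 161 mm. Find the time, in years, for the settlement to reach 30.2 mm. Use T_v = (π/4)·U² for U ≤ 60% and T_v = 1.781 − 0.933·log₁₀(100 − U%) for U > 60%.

t ≈ 0.0922 years

Drainage path length: H_d = H = 5.1 m (single drainage).
U = S(t)/S_ult = 30.2/161 = 0.1876.
U ≤ 60%: T_v = (π/4)·U² = (π/4)×0.18758² = 0.027635.
t = T_v·H_d²/c_v = 0.027635×5.1²/7.8 = 0.09215 years.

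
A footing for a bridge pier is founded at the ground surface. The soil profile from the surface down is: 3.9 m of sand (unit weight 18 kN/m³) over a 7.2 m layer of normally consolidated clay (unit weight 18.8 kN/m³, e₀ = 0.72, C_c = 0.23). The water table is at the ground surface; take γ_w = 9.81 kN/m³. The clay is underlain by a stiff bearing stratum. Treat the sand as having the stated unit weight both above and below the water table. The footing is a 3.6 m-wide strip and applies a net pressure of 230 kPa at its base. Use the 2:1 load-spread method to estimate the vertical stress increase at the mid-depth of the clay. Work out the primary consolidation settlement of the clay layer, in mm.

Mid-depth of clay below the ground surface: z = 3.9 + 7.2/2 = 7.5 m.
Total vertical stress at mid-clay: σ_v = 18×3.9 + 18.8×3.6 = 137.88 kPa.
Pore pressure: u = 9.81×(7.5 − 0) = 73.575 kPa.
Initial effective stress: σ'_0 = σ_v − u = 137.88 − 73.575 = 64.305 kPa.
Stress increase at mid-clay by the 2:1 spreading method:
Δσ = qB/(B+z) = 230×3.6/(3.6+7.5) = 74.595 kPa
Final effective stress: σ'_f = σ'_0 + Δσ = 64.305 + 74.595 = 138.9 kPa.
Normally consolidated clay, so the full stress increment lies on the virgin compression line:
S_c = C_c·H/(1+e₀)·log₁₀(σ'_f/σ'_0) = 0.23×7.2/(1+0.72)×log₁₀(138.9/64.305)
    = 0.96279 × 0.33446 = 0.322 m

S_c ≈ 322 mm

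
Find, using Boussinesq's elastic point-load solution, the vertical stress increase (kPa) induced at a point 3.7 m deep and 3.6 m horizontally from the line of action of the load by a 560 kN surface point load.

Boussinesq vertical stress below a point load on an elastic half-space:
Δσ_z = 3P/(2πz²) · [1 + (r/z)²]^(−5/2)
r/z = 3.6/3.7 = 0.97297; [1+(r/z)²]^(−5/2) = 0.18913.
Δσ_z = 3×560/(2π×3.7²) × 0.18913 = 19.531 × 0.18913 = 3.694 kPa

Δσ_z ≈ 3.69 kPa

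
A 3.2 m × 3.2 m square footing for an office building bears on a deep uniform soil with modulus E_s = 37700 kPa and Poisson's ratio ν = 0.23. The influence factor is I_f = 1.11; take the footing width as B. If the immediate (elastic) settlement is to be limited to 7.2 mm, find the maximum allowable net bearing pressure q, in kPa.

q ≈ 80.7 kPa

S_e = q·B·(1−ν²)/E_s · I_f  ⇒  q = S_e·E_s / (B·(1−ν²)·I_f).
q = 0.0072 × 37700 / (3.2 × 0.9471 × 1.11) = 80.69 kPa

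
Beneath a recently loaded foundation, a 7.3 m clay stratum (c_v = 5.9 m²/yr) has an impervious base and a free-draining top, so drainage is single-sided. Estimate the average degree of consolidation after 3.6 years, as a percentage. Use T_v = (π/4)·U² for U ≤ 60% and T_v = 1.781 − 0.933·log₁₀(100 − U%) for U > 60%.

Drainage path length: H_d = H = 7.3 m (single drainage).
T_v = c_v·t/H_d² = 5.9×3.6/7.3² = 0.39857.
T_v = 0.39857 corresponds to the U > 60% branch:
U = 1 − 10^((1.781 − T_v)/0.933)/100 = 0.6968

U ≈ 69.7 %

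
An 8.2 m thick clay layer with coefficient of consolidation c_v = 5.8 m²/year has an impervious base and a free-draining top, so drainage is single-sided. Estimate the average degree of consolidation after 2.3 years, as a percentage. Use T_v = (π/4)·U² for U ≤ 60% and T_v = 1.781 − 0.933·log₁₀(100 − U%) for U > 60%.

Drainage path length: H_d = H = 8.2 m (single drainage).
T_v = c_v·t/H_d² = 5.8×2.3/8.2² = 0.19839.
T_v = 0.19839 corresponds to the U ≤ 60% branch:
U = √(4T_v/π) = 0.5026

U ≈ 50.3 %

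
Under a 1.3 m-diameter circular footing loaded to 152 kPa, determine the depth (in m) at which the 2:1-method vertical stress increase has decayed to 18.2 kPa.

z ≈ 2.46 m

2:1 spreading — at depth z the loaded area has grown by z in each plan dimension:
qD²/(D+z)² = Δσ_z ⇒ z = D(√(q/Δσ_z) − 1) = 1.3×(√(152/18.2) − 1) = 2.457 m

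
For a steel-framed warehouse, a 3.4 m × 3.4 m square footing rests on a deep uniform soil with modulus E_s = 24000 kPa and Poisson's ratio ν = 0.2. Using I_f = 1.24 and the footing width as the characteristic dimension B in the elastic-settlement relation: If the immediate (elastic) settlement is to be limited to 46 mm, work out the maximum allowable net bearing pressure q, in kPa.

S_e = q·B·(1−ν²)/E_s · I_f  ⇒  q = S_e·E_s / (B·(1−ν²)·I_f).
q = 0.046 × 24000 / (3.4 × 0.96 × 1.24) = 272.8 kPa

q ≈ 273 kPa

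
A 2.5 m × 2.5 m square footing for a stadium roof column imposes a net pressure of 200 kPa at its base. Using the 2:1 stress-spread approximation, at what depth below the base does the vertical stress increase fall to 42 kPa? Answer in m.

2:1 spreading — at depth z the loaded area has grown by z in each plan dimension:
qB²/(B+z)² = Δσ_z ⇒ z = B(√(q/Δσ_z) − 1) = 2.5×(√(200/42) − 1) = 2.955 m

z ≈ 2.96 m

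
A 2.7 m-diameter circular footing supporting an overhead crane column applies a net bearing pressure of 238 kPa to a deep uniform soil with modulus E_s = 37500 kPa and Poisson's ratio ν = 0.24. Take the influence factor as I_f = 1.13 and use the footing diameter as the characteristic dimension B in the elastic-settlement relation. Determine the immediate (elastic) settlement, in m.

Immediate (elastic) settlement: S_e = q·B·(1−ν²)/E_s · I_f.
S_e = 238 × 2.7 × (1 − 0.24²) / 37500 × 1.13
    = 238 × 2.7 × 0.9424 / 37500 × 1.13
    = 0.01825 m

S_e ≈ 0.0182 m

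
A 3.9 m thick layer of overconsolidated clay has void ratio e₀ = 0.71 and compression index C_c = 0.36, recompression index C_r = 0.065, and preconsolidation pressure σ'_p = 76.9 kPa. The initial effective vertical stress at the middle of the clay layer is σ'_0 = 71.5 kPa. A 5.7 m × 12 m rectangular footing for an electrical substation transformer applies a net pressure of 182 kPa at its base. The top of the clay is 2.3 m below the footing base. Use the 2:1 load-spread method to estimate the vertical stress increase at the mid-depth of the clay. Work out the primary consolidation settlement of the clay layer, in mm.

Mid-depth of clay below the footing base: z = 2.3 + 3.9/2 = 4.25 m.
Stress increase at mid-clay by the 2:1 spreading method:
Δσ = qBL/((B+z)(L+z)) = 182×5.7×12/((5.7+4.25)(12+4.25)) = 76.993 kPa
Final effective stress: σ'_f = 71.5 + 76.993 = 148.49 kPa.
σ'_f = 148.49 > σ'_p = 76.9 kPa, so the stress path crosses the preconsolidation pressure — recompression up to σ'_p, then virgin compression beyond:
S_c = H/(1+e₀)·[C_r·log₁₀(σ'_p/σ'_0) + C_c·log₁₀(σ'_f/σ'_p)]
    = 3.9/1.71 × [0.065×log₁₀(76.9/71.5) + 0.36×log₁₀(148.49/76.9)]
    = 2.2807 × [0.0020553 + 0.10288] = 0.2393 m

S_c ≈ 239 mm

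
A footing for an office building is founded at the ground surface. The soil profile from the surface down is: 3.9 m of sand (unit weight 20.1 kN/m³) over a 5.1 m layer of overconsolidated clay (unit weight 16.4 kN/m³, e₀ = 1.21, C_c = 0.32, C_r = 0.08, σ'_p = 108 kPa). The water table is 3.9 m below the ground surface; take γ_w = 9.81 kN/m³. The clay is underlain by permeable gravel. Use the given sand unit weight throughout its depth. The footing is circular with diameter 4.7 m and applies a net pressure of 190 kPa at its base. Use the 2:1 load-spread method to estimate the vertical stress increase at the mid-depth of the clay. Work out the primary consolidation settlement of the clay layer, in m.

Mid-depth of clay below the ground surface: z = 3.9 + 5.1/2 = 6.45 m.
Total vertical stress at mid-clay: σ_v = 20.1×3.9 + 16.4×2.55 = 120.21 kPa.
Pore pressure: u = 9.81×(6.45 − 3.9) = 25.015 kPa.
Initial effective stress: σ'_0 = σ_v − u = 120.21 − 25.015 = 95.195 kPa.
Stress increase at mid-clay by the 2:1 spreading method:
Δσ ≈ qD²/(D+z)² = 190×4.7²/(4.7+6.45)² = 33.76 kPa
Final effective stress: σ'_f = 95.195 + 33.76 = 128.95 kPa.
σ'_f = 128.95 > σ'_p = 108 kPa, so the stress path crosses the preconsolidation pressure — recompression up to σ'_p, then virgin compression beyond:
S_c = H/(1+e₀)·[C_r·log₁₀(σ'_p/σ'_0) + C_c·log₁₀(σ'_f/σ'_p)]
    = 5.1/2.21 × [0.08×log₁₀(108/95.195) + 0.32×log₁₀(128.95/108)]
    = 2.3077 × [0.0043848 + 0.024639] = 0.06698 m

S_c ≈ 0.067 m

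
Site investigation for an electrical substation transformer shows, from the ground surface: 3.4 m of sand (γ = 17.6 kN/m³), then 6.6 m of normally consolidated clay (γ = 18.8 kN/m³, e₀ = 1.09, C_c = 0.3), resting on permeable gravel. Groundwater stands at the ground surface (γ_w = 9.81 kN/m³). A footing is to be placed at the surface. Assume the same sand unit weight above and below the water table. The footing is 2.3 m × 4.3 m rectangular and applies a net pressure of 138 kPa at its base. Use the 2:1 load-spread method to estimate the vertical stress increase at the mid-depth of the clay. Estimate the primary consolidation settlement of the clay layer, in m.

Mid-depth of clay below the ground surface: z = 3.4 + 6.6/2 = 6.7 m.
Total vertical stress at mid-clay: σ_v = 17.6×3.4 + 18.8×3.3 = 121.88 kPa.
Pore pressure: u = 9.81×(6.7 − 0) = 65.727 kPa.
Initial effective stress: σ'_0 = σ_v − u = 121.88 − 65.727 = 56.153 kPa.
Stress increase at mid-clay by the 2:1 spreading method:
Δσ = qBL/((B+z)(L+z)) = 138×2.3×4.3/((2.3+6.7)(4.3+6.7)) = 13.786 kPa
Final effective stress: σ'_f = σ'_0 + Δσ = 56.153 + 13.786 = 69.939 kPa.
Normally consolidated clay, so the full stress increment lies on the virgin compression line:
S_c = C_c·H/(1+e₀)·log₁₀(σ'_f/σ'_0) = 0.3×6.6/(1+1.09)×log₁₀(69.939/56.153)
    = 0.94737 × 0.095346 = 0.09033 m

S_c ≈ 0.0903 m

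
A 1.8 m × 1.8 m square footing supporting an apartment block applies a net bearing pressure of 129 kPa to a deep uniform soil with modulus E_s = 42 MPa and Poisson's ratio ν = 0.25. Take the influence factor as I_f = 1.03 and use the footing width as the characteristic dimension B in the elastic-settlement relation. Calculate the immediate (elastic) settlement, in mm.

Immediate (elastic) settlement: S_e = q·B·(1−ν²)/E_s · I_f.
E_s = 42 MPa = 42000 kPa.
S_e = 129 × 1.8 × (1 − 0.25²) / 42000 × 1.03
    = 129 × 1.8 × 0.9375 / 42000 × 1.03
    = 0.005339 m = 5.339 mm

S_e ≈ 5.34 mm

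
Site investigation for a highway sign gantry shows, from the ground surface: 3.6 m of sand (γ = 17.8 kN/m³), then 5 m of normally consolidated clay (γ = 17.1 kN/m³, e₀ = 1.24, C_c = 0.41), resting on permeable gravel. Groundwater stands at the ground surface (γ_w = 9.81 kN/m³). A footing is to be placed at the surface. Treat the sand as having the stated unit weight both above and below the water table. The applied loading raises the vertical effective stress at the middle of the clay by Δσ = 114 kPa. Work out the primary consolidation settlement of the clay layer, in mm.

S_c ≈ 489 mm

Mid-depth of clay below the ground surface: z = 3.6 + 5/2 = 6.1 m.
Total vertical stress at mid-clay: σ_v = 17.8×3.6 + 17.1×2.5 = 106.83 kPa.
Pore pressure: u = 9.81×(6.1 − 0) = 59.841 kPa.
Initial effective stress: σ'_0 = σ_v − u = 106.83 − 59.841 = 46.989 kPa.
Final effective stress: σ'_f = σ'_0 + Δσ = 46.989 + 114 = 160.99 kPa.
Normally consolidated clay, so the full stress increment lies on the virgin compression line:
S_c = C_c·H/(1+e₀)·log₁₀(σ'_f/σ'_0) = 0.41×5/(1+1.24)×log₁₀(160.99/46.989)
    = 0.91518 × 0.5348 = 0.4894 m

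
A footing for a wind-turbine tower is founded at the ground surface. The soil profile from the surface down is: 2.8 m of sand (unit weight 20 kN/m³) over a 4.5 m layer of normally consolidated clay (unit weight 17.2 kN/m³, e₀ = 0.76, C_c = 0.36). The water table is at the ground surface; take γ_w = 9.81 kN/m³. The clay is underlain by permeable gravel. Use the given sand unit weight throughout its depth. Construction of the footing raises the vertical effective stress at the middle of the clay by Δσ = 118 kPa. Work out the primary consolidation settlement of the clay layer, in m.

Mid-depth of clay below the ground surface: z = 2.8 + 4.5/2 = 5.05 m.
Total vertical stress at mid-clay: σ_v = 20×2.8 + 17.2×2.25 = 94.7 kPa.
Pore pressure: u = 9.81×(5.05 − 0) = 49.541 kPa.
Initial effective stress: σ'_0 = σ_v − u = 94.7 − 49.541 = 45.159 kPa.
Final effective stress: σ'_f = σ'_0 + Δσ = 45.159 + 118 = 163.16 kPa.
Normally consolidated clay, so the full stress increment lies on the virgin compression line:
S_c = C_c·H/(1+e₀)·log₁₀(σ'_f/σ'_0) = 0.36×4.5/(1+0.76)×log₁₀(163.16/45.159)
    = 0.92045 × 0.55787 = 0.5135 m

S_c ≈ 0.513 m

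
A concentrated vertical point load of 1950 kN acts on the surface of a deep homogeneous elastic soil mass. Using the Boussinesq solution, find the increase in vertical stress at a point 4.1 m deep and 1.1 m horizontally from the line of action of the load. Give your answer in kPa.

Boussinesq vertical stress below a point load on an elastic half-space:
Δσ_z = 3P/(2πz²) · [1 + (r/z)²]^(−5/2)
r/z = 1.1/4.1 = 0.26829; [1+(r/z)²]^(−5/2) = 0.84049.
Δσ_z = 3×1950/(2π×4.1²) × 0.84049 = 55.387 × 0.84049 = 46.55 kPa

Δσ_z ≈ 46.6 kPa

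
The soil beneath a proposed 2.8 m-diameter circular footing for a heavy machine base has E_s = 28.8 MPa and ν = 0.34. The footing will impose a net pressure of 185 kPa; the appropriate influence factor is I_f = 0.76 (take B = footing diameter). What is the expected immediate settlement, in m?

S_e ≈ 0.0121 m

Immediate (elastic) settlement: S_e = q·B·(1−ν²)/E_s · I_f.
E_s = 28.8 MPa = 28800 kPa.
S_e = 185 × 2.8 × (1 − 0.34²) / 28800 × 0.76
    = 185 × 2.8 × 0.8844 / 28800 × 0.76
    = 0.01209 m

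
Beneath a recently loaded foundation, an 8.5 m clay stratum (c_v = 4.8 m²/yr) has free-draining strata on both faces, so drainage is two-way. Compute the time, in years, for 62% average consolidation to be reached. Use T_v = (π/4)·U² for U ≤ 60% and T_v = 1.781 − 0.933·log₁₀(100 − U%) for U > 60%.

t ≈ 1.16 years

Drainage path length: H_d = H/2 = 4.25 m (double drainage).
U > 60%: T_v = 1.781 − 0.933·log₁₀(100 − 62) = 0.30706.
t = T_v·H_d²/c_v = 0.30706×4.25²/4.8 = 1.155 years.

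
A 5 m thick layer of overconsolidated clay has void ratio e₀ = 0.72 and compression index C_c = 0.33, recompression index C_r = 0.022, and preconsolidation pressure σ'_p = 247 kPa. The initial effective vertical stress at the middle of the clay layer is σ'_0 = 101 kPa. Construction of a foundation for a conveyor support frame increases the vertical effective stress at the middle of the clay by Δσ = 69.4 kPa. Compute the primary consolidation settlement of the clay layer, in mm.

Final effective stress: σ'_f = 101 + 69.4 = 170.4 kPa.
σ'_f = 170.4 ≤ σ'_p = 247 kPa, so the clay remains overconsolidated and only the recompression index applies:
S_c = C_r·H/(1+e₀)·log₁₀(σ'_f/σ'_0) = 0.022×5/1.72×log₁₀(170.4/101)
    = 0.063954 × 0.22715 = 0.01453 m

S_c ≈ 14.5 mm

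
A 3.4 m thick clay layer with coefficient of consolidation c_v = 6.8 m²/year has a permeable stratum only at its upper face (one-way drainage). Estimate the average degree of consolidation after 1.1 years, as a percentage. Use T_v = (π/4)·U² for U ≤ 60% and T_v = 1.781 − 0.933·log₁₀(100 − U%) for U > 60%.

Drainage path length: H_d = H = 3.4 m (single drainage).
T_v = c_v·t/H_d² = 6.8×1.1/3.4² = 0.64706.
T_v = 0.64706 corresponds to the U > 60% branch:
U = 1 − 10^((1.781 − T_v)/0.933)/100 = 0.8358

U ≈ 83.6 %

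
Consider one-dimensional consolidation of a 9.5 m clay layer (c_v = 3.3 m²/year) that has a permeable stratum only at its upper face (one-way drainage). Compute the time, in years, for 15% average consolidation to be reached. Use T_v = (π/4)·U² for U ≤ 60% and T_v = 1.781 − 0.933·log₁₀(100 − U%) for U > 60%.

t ≈ 0.483 years

Drainage path length: H_d = H = 9.5 m (single drainage).
U ≤ 60%: T_v = (π/4)·U² = (π/4)×0.15² = 0.017671.
t = T_v·H_d²/c_v = 0.017671×9.5²/3.3 = 0.4833 years.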